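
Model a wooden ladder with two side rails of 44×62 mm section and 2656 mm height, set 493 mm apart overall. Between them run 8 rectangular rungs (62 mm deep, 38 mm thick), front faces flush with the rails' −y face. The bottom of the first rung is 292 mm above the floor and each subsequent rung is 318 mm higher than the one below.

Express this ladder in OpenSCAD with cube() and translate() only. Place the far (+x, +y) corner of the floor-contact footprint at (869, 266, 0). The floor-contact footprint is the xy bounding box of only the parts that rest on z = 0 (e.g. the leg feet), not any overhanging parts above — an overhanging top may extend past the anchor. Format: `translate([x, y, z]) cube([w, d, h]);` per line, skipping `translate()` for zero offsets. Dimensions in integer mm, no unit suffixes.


translate([376, 204, 0]) cube([44, 62, 2656]);
translate([825, 204, 0]) cube([44, 62, 2656]);
translate([420, 204, 292]) cube([405, 62, 38]);
translate([420, 204, 610]) cube([405, 62, 38]);
translate([420, 204, 928]) cube([405, 62, 38]);
translate([420, 204, 1246]) cube([405, 62, 38]);
translate([420, 204, 1564]) cube([405, 62, 38]);
translate([420, 204, 1882]) cube([405, 62, 38]);
translate([420, 204, 2200]) cube([405, 62, 38]);
translate([420, 204, 2518]) cube([405, 62, 38]);


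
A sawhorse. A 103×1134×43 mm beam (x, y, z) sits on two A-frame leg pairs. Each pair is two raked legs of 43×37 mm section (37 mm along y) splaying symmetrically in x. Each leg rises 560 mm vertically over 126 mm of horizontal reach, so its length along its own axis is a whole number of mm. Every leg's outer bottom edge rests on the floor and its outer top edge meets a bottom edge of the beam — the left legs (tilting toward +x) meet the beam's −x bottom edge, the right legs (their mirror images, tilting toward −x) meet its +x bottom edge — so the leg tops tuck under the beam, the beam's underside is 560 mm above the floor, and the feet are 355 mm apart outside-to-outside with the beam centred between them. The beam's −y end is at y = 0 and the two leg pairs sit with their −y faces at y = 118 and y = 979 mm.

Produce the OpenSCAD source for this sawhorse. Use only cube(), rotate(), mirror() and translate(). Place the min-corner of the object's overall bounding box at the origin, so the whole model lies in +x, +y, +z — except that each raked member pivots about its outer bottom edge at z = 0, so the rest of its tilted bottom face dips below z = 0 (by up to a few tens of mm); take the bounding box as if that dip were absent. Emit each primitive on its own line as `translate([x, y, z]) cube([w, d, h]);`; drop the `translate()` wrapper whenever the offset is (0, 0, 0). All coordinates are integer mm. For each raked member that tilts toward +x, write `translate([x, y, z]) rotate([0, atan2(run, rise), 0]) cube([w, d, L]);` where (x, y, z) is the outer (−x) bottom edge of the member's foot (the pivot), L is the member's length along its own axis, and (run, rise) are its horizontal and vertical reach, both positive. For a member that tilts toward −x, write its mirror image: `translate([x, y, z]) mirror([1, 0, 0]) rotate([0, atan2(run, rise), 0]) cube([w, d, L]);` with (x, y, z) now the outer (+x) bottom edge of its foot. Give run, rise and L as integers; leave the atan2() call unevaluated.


translate([126, 0, 560]) cube([103, 1134, 43]);
translate([0, 118, 0]) rotate([0, atan2(126, 560), 0]) cube([43, 37, 574]);
translate([355, 118, 0]) mirror([1, 0, 0]) rotate([0, atan2(126, 560), 0]) cube([43, 37, 574]);
translate([0, 979, 0]) rotate([0, atan2(126, 560), 0]) cube([43, 37, 574]);
translate([355, 979, 0]) mirror([1, 0, 0]) rotate([0, atan2(126, 560), 0]) cube([43, 37, 574]);


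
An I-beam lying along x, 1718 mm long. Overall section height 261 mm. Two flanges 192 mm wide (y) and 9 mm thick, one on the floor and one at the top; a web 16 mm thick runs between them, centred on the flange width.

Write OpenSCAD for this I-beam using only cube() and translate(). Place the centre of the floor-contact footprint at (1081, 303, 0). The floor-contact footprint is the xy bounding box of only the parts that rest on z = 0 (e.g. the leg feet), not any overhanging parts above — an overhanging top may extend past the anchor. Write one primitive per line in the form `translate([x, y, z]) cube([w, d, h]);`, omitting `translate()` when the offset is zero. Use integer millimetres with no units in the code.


translate([222, 207, 0]) cube([1718, 192, 9]);
translate([222, 295, 9]) cube([1718, 16, 243]);
translate([222, 207, 252]) cube([1718, 192, 9]);


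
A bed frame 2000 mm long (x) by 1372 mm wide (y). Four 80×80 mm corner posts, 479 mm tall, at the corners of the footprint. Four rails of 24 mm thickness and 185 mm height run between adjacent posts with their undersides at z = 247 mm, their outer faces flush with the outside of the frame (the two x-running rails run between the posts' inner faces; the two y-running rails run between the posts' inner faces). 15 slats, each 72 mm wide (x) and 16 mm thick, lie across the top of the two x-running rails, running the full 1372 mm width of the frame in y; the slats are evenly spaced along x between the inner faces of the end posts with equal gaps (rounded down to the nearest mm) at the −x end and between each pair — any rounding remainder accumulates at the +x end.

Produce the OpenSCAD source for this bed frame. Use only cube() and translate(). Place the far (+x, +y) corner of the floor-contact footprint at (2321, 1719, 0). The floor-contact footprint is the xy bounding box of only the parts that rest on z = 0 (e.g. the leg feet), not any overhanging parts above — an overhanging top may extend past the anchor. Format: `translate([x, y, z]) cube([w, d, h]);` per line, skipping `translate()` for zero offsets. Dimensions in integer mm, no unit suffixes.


translate([321, 347, 0]) cube([80, 80, 479]);
translate([321, 1639, 0]) cube([80, 80, 479]);
translate([2241, 347, 0]) cube([80, 80, 479]);
translate([2241, 1639, 0]) cube([80, 80, 479]);
translate([401, 347, 247]) cube([1840, 24, 185]);
translate([401, 1695, 247]) cube([1840, 24, 185]);
translate([321, 427, 247]) cube([24, 1212, 185]);
translate([2297, 427, 247]) cube([24, 1212, 185]);
translate([448, 347, 432]) cube([72, 1372, 16]);
translate([567, 347, 432]) cube([72, 1372, 16]);
translate([686, 347, 432]) cube([72, 1372, 16]);
translate([805, 347, 432]) cube([72, 1372, 16]);
translate([924, 347, 432]) cube([72, 1372, 16]);
translate([1043, 347, 432]) cube([72, 1372, 16]);
translate([1162, 347, 432]) cube([72, 1372, 16]);
translate([1281, 347, 432]) cube([72, 1372, 16]);
translate([1400, 347, 432]) cube([72, 1372, 16]);
translate([1519, 347, 432]) cube([72, 1372, 16]);
translate([1638, 347, 432]) cube([72, 1372, 16]);
translate([1757, 347, 432]) cube([72, 1372, 16]);
translate([1876, 347, 432]) cube([72, 1372, 16]);
translate([1995, 347, 432]) cube([72, 1372, 16]);
translate([2114, 347, 432]) cube([72, 1372, 16]);


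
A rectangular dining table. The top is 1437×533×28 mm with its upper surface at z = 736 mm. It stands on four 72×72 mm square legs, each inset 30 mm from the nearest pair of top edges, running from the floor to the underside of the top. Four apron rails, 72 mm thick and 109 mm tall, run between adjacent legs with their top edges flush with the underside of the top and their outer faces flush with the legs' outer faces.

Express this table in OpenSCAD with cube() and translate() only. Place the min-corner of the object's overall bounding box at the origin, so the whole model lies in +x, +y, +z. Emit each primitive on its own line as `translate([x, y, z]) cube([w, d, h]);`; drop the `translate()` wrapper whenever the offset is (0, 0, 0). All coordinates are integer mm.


// leg_h = 736 - 28 = 708
// apron z = 708 - 109 = 599
translate([0, 0, 708]) cube([1437, 533, 28]);
translate([30, 30, 0]) cube([72, 72, 708]);
translate([1335, 30, 0]) cube([72, 72, 708]);
translate([30, 431, 0]) cube([72, 72, 708]);
translate([1335, 431, 0]) cube([72, 72, 708]);
translate([102, 30, 599]) cube([1233, 72, 109]);
translate([102, 431, 599]) cube([1233, 72, 109]);
translate([30, 102, 599]) cube([72, 329, 109]);
translate([1335, 102, 599]) cube([72, 329, 109]);


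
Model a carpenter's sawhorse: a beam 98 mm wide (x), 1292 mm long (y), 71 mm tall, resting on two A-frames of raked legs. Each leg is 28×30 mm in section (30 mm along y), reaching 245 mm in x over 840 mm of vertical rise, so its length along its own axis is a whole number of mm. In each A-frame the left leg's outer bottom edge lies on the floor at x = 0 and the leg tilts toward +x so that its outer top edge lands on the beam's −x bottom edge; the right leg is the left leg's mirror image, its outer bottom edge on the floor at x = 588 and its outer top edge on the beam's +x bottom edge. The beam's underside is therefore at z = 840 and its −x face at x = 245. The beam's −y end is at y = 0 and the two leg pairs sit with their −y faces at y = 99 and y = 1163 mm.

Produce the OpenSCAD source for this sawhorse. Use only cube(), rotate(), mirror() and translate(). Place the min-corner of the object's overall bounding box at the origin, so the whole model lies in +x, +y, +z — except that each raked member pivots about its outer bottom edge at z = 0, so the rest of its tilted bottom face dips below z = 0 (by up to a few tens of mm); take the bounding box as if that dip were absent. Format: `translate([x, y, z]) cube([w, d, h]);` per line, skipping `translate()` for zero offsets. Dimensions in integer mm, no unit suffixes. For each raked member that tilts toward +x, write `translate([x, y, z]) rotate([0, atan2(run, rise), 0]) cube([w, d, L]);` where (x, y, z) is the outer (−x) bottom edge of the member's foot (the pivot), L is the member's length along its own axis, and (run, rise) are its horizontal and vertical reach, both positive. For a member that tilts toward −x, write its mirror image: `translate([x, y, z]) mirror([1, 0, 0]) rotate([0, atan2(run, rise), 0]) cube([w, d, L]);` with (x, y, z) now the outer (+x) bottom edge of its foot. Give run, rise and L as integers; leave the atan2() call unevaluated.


translate([245, 0, 840]) cube([98, 1292, 71]);
translate([0, 99, 0]) rotate([0, atan2(245, 840), 0]) cube([28, 30, 875]);
translate([588, 99, 0]) mirror([1, 0, 0]) rotate([0, atan2(245, 840), 0]) cube([28, 30, 875]);
translate([0, 1163, 0]) rotate([0, atan2(245, 840), 0]) cube([28, 30, 875]);
translate([588, 1163, 0]) mirror([1, 0, 0]) rotate([0, atan2(245, 840), 0]) cube([28, 30, 875]);


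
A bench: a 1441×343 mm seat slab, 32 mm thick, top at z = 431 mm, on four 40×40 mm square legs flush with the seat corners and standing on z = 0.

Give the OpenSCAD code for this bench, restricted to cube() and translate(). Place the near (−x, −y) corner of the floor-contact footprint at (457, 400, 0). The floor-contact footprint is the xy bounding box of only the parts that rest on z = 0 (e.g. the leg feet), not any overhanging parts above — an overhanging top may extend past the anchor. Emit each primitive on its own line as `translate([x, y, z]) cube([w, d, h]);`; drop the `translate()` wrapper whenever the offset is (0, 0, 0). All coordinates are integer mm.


translate([457, 400, 399]) cube([1441, 343, 32]);
translate([457, 400, 0]) cube([40, 40, 399]);
translate([457, 703, 0]) cube([40, 40, 399]);
translate([1858, 400, 0]) cube([40, 40, 399]);
translate([1858, 703, 0]) cube([40, 40, 399]);


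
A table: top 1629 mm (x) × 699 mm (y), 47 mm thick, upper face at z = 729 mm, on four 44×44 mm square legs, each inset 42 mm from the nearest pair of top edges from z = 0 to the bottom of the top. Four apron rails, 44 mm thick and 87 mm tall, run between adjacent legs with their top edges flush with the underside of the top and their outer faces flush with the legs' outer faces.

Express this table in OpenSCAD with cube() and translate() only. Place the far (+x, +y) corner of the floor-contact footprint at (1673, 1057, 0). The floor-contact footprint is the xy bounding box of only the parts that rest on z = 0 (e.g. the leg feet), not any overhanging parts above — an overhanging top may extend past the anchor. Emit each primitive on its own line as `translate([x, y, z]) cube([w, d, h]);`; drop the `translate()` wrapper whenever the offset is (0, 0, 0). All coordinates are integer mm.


translate([86, 400, 682]) cube([1629, 699, 47]);
translate([128, 442, 0]) cube([44, 44, 682]);
translate([1629, 442, 0]) cube([44, 44, 682]);
translate([128, 1013, 0]) cube([44, 44, 682]);
translate([1629, 1013, 0]) cube([44, 44, 682]);
translate([172, 442, 595]) cube([1457, 44, 87]);
translate([172, 1013, 595]) cube([1457, 44, 87]);
translate([128, 486, 595]) cube([44, 527, 87]);
translate([1629, 486, 595]) cube([44, 527, 87]);


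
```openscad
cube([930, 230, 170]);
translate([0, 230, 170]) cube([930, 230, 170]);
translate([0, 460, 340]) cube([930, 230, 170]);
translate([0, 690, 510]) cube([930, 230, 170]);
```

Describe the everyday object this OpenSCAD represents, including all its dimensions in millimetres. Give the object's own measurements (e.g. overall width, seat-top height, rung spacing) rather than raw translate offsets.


A straight staircase of 4 solid steps. Each step is 930 mm wide (x), 230 mm deep (y, the going) and 170 mm tall (the rise). The first step rests on the floor; each subsequent step sits one going further in +y and one rise higher in +z, directly behind and above the previous step with no overlap.


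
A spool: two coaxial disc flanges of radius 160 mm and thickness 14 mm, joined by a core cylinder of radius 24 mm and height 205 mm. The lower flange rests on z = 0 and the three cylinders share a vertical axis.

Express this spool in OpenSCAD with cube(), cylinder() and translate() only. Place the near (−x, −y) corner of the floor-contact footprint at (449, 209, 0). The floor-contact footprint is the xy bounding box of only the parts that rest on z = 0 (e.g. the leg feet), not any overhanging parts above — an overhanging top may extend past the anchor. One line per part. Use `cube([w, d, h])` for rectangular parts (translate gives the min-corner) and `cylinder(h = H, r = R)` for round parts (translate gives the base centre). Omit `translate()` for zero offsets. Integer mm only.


translate([609, 369, 0]) cylinder(h = 14, r = 160);
translate([609, 369, 14]) cylinder(h = 205, r = 24);
translate([609, 369, 219]) cylinder(h = 14, r = 160);


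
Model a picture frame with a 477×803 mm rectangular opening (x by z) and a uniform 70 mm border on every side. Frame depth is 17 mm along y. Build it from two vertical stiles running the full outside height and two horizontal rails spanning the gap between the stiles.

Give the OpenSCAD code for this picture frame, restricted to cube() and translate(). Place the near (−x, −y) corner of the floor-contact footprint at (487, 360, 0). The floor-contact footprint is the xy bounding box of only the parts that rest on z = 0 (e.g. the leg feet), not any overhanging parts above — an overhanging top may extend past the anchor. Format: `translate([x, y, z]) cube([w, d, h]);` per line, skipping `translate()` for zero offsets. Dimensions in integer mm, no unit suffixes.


translate([487, 360, 0]) cube([70, 17, 943]);
translate([1034, 360, 0]) cube([70, 17, 943]);
translate([557, 360, 0]) cube([477, 17, 70]);
translate([557, 360, 873]) cube([477, 17, 70]);


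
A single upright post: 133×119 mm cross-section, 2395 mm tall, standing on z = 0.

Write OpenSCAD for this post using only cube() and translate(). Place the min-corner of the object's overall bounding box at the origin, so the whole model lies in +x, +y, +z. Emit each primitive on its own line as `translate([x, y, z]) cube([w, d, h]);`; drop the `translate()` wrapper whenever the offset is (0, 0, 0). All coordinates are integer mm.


cube([133, 119, 2395]);


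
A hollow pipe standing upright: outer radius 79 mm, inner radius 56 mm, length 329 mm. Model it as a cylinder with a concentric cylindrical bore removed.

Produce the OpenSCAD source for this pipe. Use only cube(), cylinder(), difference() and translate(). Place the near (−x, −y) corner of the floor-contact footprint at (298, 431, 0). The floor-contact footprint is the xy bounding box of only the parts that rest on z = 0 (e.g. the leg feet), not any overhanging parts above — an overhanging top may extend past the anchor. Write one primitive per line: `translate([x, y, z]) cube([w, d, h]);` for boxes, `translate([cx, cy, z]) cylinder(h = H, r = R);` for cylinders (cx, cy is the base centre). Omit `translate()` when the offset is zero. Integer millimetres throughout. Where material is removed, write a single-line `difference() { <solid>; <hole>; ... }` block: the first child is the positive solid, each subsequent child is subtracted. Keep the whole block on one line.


difference() { translate([377, 510, 0]) cylinder(h = 329, r = 79); translate([377, 510, 0]) cylinder(h = 329, r = 56); }


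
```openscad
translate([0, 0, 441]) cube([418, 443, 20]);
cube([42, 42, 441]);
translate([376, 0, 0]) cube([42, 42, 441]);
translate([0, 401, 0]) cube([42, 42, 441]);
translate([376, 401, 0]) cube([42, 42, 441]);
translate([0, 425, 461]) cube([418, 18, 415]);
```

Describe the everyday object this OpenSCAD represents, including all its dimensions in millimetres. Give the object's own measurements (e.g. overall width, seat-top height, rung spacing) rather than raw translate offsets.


A chair. The seat is a 418×443×20 mm slab with its top at z = 461 mm, on four 42×42 mm corner legs (flush with the seat edges, standing on z = 0). A flat backrest 18 mm thick, 415 mm tall, spans the full seat width and rises from the seat top along its +y edge, rear face flush with the rear of the seat.


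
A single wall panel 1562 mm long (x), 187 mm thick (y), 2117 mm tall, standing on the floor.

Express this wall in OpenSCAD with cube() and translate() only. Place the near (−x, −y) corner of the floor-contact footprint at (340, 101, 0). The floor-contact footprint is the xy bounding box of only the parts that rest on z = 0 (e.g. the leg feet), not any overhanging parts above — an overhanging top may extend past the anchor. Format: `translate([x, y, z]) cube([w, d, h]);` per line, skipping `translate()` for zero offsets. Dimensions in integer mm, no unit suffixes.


translate([340, 101, 0]) cube([1562, 187, 2117]);


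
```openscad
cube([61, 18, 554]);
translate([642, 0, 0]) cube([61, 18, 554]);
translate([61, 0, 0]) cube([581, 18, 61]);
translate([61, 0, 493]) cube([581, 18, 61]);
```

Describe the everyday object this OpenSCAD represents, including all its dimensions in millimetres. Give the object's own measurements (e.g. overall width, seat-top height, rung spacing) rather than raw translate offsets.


A rectangular picture frame lying in the x–z plane (depth along y). The opening is 581 mm wide (x) by 432 mm tall (z), surrounded by a border 61 mm wide on all four sides. The frame is 18 mm deep and is made of two full-height vertical stiles with two horizontal rails fitted between them.


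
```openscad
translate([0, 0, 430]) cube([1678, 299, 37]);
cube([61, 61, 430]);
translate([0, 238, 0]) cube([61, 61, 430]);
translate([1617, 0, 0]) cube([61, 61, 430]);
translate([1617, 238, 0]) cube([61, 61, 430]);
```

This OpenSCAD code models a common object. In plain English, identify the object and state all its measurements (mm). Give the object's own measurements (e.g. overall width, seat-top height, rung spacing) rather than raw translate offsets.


A bench: a 1678×299 mm seat slab, 37 mm thick, top at z = 467 mm, on four 61×61 mm square legs flush with the seat corners and standing on z = 0.


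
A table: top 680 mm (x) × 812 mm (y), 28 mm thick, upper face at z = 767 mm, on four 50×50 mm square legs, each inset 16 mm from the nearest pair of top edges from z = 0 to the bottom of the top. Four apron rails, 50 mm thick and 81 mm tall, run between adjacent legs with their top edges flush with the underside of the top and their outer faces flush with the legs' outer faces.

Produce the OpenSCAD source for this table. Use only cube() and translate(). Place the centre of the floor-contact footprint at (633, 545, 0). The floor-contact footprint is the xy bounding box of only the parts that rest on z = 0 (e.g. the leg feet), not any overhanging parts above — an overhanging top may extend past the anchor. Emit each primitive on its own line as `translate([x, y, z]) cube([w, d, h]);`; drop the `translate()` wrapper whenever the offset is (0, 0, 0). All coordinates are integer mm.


// leg_h = 767 - 28 = 739
// apron z = 739 - 81 = 658
translate([293, 139, 739]) cube([680, 812, 28]);
translate([309, 155, 0]) cube([50, 50, 739]);
translate([907, 155, 0]) cube([50, 50, 739]);
translate([309, 885, 0]) cube([50, 50, 739]);
translate([907, 885, 0]) cube([50, 50, 739]);
translate([359, 155, 658]) cube([548, 50, 81]);
translate([359, 885, 658]) cube([548, 50, 81]);
translate([309, 205, 658]) cube([50, 680, 81]);
translate([907, 205, 658]) cube([50, 680, 81]);


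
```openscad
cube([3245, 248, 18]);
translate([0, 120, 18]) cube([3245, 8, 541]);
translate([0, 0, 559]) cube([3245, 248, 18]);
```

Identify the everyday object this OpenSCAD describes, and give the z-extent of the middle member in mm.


An I-beam. The web height is 541 mm.

Two wide flanges with a thin centred web — an I-beam. Overall 577 mm minus two 18 mm flanges gives a web of 577 − 2·18 = 541 mm.


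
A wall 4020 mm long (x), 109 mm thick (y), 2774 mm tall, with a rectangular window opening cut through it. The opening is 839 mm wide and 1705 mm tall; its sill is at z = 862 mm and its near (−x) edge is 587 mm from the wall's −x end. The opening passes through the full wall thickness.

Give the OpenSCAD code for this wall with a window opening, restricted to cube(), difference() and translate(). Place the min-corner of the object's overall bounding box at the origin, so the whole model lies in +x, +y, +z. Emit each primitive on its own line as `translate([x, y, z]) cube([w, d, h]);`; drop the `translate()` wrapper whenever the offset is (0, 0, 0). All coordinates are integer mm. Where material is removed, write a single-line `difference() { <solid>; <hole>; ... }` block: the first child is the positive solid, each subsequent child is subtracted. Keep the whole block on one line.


difference() { cube([4020, 109, 2774]); translate([587, 0, 862]) cube([839, 109, 1705]); }


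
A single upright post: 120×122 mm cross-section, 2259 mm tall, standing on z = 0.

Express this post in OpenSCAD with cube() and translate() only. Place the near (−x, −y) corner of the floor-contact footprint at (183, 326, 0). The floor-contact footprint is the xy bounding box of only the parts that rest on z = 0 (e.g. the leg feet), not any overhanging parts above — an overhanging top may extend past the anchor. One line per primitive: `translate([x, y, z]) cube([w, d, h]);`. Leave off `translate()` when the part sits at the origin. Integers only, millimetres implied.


translate([183, 326, 0]) cube([120, 122, 2259]);


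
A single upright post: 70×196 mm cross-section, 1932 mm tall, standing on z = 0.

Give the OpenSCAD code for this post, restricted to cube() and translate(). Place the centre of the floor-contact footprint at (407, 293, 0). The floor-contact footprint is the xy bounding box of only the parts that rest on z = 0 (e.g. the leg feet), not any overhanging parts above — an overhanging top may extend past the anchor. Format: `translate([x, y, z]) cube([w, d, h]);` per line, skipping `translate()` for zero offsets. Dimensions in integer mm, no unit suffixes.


translate([372, 195, 0]) cube([70, 196, 1932]);


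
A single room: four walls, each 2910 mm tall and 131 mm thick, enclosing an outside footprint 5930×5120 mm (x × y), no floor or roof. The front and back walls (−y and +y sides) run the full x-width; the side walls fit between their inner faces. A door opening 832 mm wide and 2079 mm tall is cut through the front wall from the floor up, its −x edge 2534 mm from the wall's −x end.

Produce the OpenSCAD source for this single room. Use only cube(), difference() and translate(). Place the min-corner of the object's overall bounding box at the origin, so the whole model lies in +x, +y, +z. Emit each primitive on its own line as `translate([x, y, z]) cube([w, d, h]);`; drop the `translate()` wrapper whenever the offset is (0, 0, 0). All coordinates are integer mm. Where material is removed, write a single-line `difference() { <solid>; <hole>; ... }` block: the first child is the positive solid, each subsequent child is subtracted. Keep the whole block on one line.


difference() { cube([5930, 131, 2910]); translate([2534, 0, 0]) cube([832, 131, 2079]); }
translate([0, 4989, 0]) cube([5930, 131, 2910]);
translate([0, 131, 0]) cube([131, 4858, 2910]);
translate([5799, 131, 0]) cube([131, 4858, 2910]);


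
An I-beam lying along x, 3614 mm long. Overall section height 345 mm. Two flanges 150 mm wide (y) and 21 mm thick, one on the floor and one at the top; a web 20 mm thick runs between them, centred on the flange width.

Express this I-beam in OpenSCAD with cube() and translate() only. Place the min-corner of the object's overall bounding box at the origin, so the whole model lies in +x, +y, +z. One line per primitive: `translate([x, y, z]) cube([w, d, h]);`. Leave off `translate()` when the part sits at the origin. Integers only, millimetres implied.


cube([3614, 150, 21]);
translate([0, 65, 21]) cube([3614, 20, 303]);
translate([0, 0, 324]) cube([3614, 150, 21]);


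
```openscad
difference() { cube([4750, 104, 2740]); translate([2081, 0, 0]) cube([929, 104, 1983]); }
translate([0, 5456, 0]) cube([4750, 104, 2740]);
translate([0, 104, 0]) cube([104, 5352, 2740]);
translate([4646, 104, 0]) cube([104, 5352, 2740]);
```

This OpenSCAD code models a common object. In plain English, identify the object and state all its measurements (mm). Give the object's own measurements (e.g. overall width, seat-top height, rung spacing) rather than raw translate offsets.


A single room: four walls, each 2740 mm tall and 104 mm thick, enclosing an outside footprint 4750×5560 mm (x × y), no floor or roof. The front and back walls (−y and +y sides) run the full x-width; the side walls fit between their inner faces. A door opening 929 mm wide and 1983 mm tall is cut through the front wall from the floor up, its −x edge 2081 mm from the wall's −x end.


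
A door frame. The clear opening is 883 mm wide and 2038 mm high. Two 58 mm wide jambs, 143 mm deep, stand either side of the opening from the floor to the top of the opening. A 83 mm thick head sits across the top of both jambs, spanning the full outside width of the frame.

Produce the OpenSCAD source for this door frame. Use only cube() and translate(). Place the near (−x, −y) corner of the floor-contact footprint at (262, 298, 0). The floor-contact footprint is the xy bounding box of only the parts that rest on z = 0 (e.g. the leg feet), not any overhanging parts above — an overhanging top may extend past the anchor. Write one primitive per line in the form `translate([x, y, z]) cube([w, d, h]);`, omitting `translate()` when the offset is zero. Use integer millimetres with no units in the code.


translate([262, 298, 0]) cube([58, 143, 2038]);
translate([1203, 298, 0]) cube([58, 143, 2038]);
translate([262, 298, 2038]) cube([999, 143, 83]);


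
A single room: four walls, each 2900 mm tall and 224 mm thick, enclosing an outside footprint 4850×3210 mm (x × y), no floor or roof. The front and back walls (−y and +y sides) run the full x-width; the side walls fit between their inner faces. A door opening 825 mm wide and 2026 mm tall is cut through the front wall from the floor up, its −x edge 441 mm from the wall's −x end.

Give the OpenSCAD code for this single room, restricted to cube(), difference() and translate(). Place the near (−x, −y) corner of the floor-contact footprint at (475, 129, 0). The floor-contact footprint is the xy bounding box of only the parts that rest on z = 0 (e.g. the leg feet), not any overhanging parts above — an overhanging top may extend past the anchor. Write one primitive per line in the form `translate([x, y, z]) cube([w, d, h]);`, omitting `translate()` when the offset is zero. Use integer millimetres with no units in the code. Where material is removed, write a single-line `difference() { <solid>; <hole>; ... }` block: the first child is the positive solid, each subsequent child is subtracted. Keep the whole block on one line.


difference() { translate([475, 129, 0]) cube([4850, 224, 2900]); translate([916, 129, 0]) cube([825, 224, 2026]); }
translate([475, 3115, 0]) cube([4850, 224, 2900]);
translate([475, 353, 0]) cube([224, 2762, 2900]);
translate([5101, 353, 0]) cube([224, 2762, 2900]);


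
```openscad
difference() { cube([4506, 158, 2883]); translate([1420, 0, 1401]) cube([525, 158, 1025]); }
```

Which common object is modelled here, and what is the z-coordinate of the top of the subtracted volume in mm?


A wall with a window opening. The window head height is 2426 mm.

A wall with a rectangular opening subtracted — a window. Sill at z = 1401, opening 1025 mm tall, so the head is at 1401 + 1025 = 2426 mm.


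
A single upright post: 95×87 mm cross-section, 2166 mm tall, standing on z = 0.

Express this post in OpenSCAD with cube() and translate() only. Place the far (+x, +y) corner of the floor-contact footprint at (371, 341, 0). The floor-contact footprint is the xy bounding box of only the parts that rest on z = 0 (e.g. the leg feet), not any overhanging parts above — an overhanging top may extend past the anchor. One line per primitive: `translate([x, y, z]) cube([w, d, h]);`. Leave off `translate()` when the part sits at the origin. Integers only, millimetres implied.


translate([276, 254, 0]) cube([95, 87, 2166]);


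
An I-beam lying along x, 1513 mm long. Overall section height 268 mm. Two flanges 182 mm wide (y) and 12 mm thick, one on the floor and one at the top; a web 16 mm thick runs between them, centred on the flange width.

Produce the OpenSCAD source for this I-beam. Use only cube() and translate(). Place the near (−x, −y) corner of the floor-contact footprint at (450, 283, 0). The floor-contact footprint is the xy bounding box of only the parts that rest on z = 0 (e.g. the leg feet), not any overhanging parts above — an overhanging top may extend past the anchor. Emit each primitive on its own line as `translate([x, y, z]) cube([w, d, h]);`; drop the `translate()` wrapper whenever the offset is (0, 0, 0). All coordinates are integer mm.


translate([450, 283, 0]) cube([1513, 182, 12]);
translate([450, 366, 12]) cube([1513, 16, 244]);
translate([450, 283, 256]) cube([1513, 182, 12]);


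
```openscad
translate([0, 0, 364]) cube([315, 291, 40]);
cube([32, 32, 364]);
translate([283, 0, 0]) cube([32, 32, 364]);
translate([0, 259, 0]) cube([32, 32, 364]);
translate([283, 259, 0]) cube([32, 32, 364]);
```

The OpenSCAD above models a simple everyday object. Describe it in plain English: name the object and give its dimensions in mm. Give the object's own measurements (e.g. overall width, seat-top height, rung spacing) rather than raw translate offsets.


A four-legged stool. The seat is a 315×291×40 mm slab whose top surface is at z = 404 mm; four square legs, each 32×32 mm in cross-section, run from the floor (z = 0) to the underside of the seat, each flush with a corner of the seat.


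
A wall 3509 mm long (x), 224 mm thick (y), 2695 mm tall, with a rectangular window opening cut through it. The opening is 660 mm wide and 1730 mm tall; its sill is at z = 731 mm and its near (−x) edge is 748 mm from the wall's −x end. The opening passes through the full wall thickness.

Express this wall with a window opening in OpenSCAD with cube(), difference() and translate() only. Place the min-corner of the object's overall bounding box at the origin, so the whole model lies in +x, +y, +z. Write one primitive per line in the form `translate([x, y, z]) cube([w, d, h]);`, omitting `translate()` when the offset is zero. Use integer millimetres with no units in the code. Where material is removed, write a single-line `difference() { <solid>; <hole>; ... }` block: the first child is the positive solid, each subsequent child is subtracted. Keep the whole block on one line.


difference() { cube([3509, 224, 2695]); translate([748, 0, 731]) cube([660, 224, 1730]); }


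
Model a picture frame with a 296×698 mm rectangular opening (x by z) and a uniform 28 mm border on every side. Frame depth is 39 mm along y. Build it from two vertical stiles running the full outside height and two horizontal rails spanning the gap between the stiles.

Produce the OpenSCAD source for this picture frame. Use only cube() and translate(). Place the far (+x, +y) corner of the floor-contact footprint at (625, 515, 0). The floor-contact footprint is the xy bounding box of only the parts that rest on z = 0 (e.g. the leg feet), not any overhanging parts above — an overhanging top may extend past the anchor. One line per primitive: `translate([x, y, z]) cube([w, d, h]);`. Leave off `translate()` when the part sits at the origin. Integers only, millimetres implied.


translate([273, 476, 0]) cube([28, 39, 754]);
translate([597, 476, 0]) cube([28, 39, 754]);
translate([301, 476, 0]) cube([296, 39, 28]);
translate([301, 476, 726]) cube([296, 39, 28]);


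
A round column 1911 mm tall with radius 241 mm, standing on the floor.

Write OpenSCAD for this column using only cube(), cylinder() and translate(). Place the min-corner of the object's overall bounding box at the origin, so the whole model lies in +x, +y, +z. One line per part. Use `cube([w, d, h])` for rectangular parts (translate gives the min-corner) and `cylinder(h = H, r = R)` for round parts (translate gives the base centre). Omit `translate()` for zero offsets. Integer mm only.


translate([241, 241, 0]) cylinder(h = 1911, r = 241);


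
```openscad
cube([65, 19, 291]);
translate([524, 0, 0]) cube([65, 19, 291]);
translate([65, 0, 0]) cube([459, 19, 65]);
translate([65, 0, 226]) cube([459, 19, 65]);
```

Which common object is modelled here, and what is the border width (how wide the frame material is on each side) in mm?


A picture frame. The border width is 65 mm.

Four thin pieces enclosing a rectangular opening — a picture frame. The two full-height stiles are 291 mm tall; the top rail sits at z = 226 and is 65 mm tall, so the border above the opening is 291 − 226 = 65 mm, matching the stile x-width.


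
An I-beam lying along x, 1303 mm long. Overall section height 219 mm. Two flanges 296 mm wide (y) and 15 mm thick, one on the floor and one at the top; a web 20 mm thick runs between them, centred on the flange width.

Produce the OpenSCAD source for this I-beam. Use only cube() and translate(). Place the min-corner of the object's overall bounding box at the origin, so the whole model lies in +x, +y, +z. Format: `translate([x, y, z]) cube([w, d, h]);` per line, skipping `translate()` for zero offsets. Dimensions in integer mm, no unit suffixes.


cube([1303, 296, 15]);
translate([0, 138, 15]) cube([1303, 20, 189]);
translate([0, 0, 204]) cube([1303, 296, 15]);


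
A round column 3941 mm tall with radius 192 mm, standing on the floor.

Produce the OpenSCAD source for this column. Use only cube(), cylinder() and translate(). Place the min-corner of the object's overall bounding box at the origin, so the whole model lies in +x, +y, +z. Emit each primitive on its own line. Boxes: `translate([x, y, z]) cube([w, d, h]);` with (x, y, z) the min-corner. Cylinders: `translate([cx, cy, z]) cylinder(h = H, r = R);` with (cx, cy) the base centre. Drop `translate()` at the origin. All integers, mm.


translate([192, 192, 0]) cylinder(h = 3941, r = 192);


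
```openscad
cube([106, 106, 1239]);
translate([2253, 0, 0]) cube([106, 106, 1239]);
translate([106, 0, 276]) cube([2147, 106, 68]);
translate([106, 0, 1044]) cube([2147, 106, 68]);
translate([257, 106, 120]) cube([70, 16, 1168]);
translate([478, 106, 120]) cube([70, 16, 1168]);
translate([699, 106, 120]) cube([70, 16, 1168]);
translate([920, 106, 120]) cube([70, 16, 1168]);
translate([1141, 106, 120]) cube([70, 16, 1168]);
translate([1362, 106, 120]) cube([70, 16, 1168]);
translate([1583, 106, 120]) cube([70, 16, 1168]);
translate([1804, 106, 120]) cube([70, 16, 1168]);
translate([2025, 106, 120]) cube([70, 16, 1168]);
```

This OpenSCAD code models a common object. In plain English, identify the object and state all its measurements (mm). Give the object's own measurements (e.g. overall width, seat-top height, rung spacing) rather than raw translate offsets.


A fence section. Two 106×106 mm posts, 1239 mm tall, stand on the floor with a clear span of 2147 mm between their inner faces. Two horizontal rails of 106×68 mm section span the gap between the posts with their undersides at z = 276 mm and z = 1044 mm, flush with the posts' −y face. 9 pickets, each 70 mm wide, 16 mm thick and 1168 mm tall, are fixed to the +y face of the rails with their bottoms at z = 120 mm, spaced across the span with a 151 mm gap after the −x post and between neighbouring pickets, with 158 mm left before the +x post.


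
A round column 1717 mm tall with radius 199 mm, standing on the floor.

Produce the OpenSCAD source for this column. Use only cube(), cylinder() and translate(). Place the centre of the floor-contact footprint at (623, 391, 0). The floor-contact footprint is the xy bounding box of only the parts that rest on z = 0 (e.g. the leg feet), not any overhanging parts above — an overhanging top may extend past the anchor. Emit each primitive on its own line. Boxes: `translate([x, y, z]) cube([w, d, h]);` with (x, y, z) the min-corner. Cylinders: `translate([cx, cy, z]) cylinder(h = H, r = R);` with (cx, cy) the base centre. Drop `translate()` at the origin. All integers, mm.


translate([623, 391, 0]) cylinder(h = 1717, r = 199);


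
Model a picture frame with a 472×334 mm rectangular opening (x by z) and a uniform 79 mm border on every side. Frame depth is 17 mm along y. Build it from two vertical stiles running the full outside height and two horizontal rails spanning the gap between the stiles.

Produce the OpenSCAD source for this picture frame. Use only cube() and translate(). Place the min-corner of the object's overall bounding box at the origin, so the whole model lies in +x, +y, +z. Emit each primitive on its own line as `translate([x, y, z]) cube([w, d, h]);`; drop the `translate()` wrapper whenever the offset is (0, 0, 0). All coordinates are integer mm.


cube([79, 17, 492]);
translate([551, 0, 0]) cube([79, 17, 492]);
translate([79, 0, 0]) cube([472, 17, 79]);
translate([79, 0, 413]) cube([472, 17, 79]);


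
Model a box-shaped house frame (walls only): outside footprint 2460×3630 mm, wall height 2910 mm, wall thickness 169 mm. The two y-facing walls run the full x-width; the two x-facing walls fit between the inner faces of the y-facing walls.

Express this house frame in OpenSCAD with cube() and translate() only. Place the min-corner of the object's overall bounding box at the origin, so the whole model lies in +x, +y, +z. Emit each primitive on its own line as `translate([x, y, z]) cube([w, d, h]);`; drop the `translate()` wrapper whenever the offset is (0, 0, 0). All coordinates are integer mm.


cube([2460, 169, 2910]);
translate([0, 3461, 0]) cube([2460, 169, 2910]);
translate([0, 169, 0]) cube([169, 3292, 2910]);
translate([2291, 169, 0]) cube([169, 3292, 2910]);


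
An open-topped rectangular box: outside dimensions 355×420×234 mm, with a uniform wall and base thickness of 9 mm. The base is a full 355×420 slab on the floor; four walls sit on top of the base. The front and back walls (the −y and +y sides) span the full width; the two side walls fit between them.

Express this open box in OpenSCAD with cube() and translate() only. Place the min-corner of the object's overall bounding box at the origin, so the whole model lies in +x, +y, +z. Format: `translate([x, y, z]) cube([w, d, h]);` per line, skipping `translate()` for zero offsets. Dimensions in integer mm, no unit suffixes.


cube([355, 420, 9]);
translate([0, 0, 9]) cube([355, 9, 225]);
translate([0, 411, 9]) cube([355, 9, 225]);
translate([0, 9, 9]) cube([9, 402, 225]);
translate([346, 9, 9]) cube([9, 402, 225]);
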